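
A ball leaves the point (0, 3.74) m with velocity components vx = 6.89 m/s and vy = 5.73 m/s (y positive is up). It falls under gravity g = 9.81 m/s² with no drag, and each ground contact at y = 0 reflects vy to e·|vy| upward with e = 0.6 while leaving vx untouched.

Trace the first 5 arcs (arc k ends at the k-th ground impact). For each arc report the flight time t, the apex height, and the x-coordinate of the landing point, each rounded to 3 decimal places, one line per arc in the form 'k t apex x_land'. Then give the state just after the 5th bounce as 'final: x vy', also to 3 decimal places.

1 1.635 5.413 11.263
2 1.261 1.949 19.949
3 0.756 0.702 25.160
4 0.454 0.253 28.287
5 0.272 0.091 30.163
final: 30.163 0.801

Arc 1: start y=3.740, vy=5.730 → t=1.635, apex=5.413, x_land=11.263, impact vy=-10.306
  bounce: vy ← 0.6·10.306 = 6.184
Arc 2: start y=0.000, vy=6.184 → t=1.261, apex=1.949, x_land=19.949, impact vy=-6.184
  bounce: vy ← 0.6·6.184 = 3.710
Arc 3: start y=0.000, vy=3.710 → t=0.756, apex=0.702, x_land=25.160, impact vy=-3.710
  bounce: vy ← 0.6·3.710 = 2.226
Arc 4: start y=0.000, vy=2.226 → t=0.454, apex=0.253, x_land=28.287, impact vy=-2.226
  bounce: vy ← 0.6·2.226 = 1.336
Arc 5: start y=0.000, vy=1.336 → t=0.272, apex=0.091, x_land=30.163, impact vy=-1.336
  bounce: vy ← 0.6·1.336 = 0.801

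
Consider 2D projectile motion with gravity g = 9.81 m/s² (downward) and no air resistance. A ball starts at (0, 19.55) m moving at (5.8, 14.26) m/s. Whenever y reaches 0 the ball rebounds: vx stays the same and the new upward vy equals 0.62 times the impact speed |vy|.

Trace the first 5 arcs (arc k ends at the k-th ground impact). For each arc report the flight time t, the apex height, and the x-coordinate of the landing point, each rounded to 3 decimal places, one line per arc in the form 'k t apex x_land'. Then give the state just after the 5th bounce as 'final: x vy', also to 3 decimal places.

Arc 1: start y=19.550, vy=14.260 → t=3.923, apex=29.914, x_land=22.754, impact vy=-24.226
  bounce: vy ← 0.62·24.226 = 15.020
Arc 2: start y=0.000, vy=15.020 → t=3.062, apex=11.499, x_land=40.516, impact vy=-15.020
  bounce: vy ← 0.62·15.020 = 9.313
Arc 3: start y=0.000, vy=9.313 → t=1.899, apex=4.420, x_land=51.527, impact vy=-9.313
  bounce: vy ← 0.62·9.313 = 5.774
Arc 4: start y=0.000, vy=5.774 → t=1.177, apex=1.699, x_land=58.355, impact vy=-5.774
  bounce: vy ← 0.62·5.774 = 3.580
Arc 5: start y=0.000, vy=3.580 → t=0.730, apex=0.653, x_land=62.588, impact vy=-3.580
  bounce: vy ← 0.62·3.580 = 2.219

1 3.923 29.914 22.754
2 3.062 11.499 40.516
3 1.899 4.420 51.527
4 1.177 1.699 58.355
5 0.730 0.653 62.588
final: 62.588 2.219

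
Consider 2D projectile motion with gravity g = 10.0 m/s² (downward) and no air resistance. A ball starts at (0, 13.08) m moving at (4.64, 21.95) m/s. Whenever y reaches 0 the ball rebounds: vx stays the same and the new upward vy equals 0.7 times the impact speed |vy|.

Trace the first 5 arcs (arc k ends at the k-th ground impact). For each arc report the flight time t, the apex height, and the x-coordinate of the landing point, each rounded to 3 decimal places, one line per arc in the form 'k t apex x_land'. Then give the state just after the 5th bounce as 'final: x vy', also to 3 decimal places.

Arc 1: start y=13.080, vy=21.950 → t=4.922, apex=37.170, x_land=22.836, impact vy=-27.265
  bounce: vy ← 0.7·27.265 = 19.086
Arc 2: start y=0.000, vy=19.086 → t=3.817, apex=18.213, x_land=40.548, impact vy=-19.086
  bounce: vy ← 0.7·19.086 = 13.360
Arc 3: start y=0.000, vy=13.360 → t=2.672, apex=8.925, x_land=52.946, impact vy=-13.360
  bounce: vy ← 0.7·13.360 = 9.352
Arc 4: start y=0.000, vy=9.352 → t=1.870, apex=4.373, x_land=61.624, impact vy=-9.352
  bounce: vy ← 0.7·9.352 = 6.546
Arc 5: start y=0.000, vy=6.546 → t=1.309, apex=2.143, x_land=67.699, impact vy=-6.546
  bounce: vy ← 0.7·6.546 = 4.582

1 4.922 37.170 22.836
2 3.817 18.213 40.548
3 2.672 8.925 52.946
4 1.870 4.373 61.624
5 1.309 2.143 67.699
final: 67.699 4.582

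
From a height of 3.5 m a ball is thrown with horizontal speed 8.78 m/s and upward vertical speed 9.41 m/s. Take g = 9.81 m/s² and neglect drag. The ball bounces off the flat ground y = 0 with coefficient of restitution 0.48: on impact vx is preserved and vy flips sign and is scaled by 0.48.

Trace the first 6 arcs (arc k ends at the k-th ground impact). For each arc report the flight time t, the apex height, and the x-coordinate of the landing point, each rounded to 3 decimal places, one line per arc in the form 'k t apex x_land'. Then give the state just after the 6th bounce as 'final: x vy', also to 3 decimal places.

Arc 1: start y=3.500, vy=9.410 → t=2.237, apex=8.013, x_land=19.644, impact vy=-12.539
  bounce: vy ← 0.48·12.539 = 6.019
Arc 2: start y=0.000, vy=6.019 → t=1.227, apex=1.846, x_land=30.417, impact vy=-6.019
  bounce: vy ← 0.48·6.019 = 2.889
Arc 3: start y=0.000, vy=2.889 → t=0.589, apex=0.425, x_land=35.589, impact vy=-2.889
  bounce: vy ← 0.48·2.889 = 1.387
Arc 4: start y=0.000, vy=1.387 → t=0.283, apex=0.098, x_land=38.071, impact vy=-1.387
  bounce: vy ← 0.48·1.387 = 0.666
Arc 5: start y=0.000, vy=0.666 → t=0.136, apex=0.023, x_land=39.262, impact vy=-0.666
  bounce: vy ← 0.48·0.666 = 0.319
Arc 6: start y=0.000, vy=0.319 → t=0.065, apex=0.005, x_land=39.834, impact vy=-0.319
  bounce: vy ← 0.48·0.319 = 0.153

1 2.237 8.013 19.644
2 1.227 1.846 30.417
3 0.589 0.425 35.589
4 0.283 0.098 38.071
5 0.136 0.023 39.262
6 0.065 0.005 39.834
final: 39.834 0.153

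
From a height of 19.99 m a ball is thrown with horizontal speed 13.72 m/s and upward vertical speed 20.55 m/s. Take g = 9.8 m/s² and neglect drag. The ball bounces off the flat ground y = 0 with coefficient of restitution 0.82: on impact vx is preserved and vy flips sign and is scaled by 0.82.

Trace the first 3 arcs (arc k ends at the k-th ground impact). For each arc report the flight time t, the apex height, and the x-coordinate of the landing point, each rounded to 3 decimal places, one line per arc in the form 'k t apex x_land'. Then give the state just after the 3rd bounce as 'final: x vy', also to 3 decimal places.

Arc 1: start y=19.990, vy=20.550 → t=5.008, apex=41.536, x_land=68.716, impact vy=-28.533
  bounce: vy ← 0.82·28.533 = 23.397
Arc 2: start y=0.000, vy=23.397 → t=4.775, apex=27.929, x_land=134.226, impact vy=-23.397
  bounce: vy ← 0.82·23.397 = 19.185
Arc 3: start y=0.000, vy=19.185 → t=3.915, apex=18.779, x_land=187.945, impact vy=-19.185
  bounce: vy ← 0.82·19.185 = 15.732

1 5.008 41.536 68.716
2 4.775 27.929 134.226
3 3.915 18.779 187.945
final: 187.945 15.732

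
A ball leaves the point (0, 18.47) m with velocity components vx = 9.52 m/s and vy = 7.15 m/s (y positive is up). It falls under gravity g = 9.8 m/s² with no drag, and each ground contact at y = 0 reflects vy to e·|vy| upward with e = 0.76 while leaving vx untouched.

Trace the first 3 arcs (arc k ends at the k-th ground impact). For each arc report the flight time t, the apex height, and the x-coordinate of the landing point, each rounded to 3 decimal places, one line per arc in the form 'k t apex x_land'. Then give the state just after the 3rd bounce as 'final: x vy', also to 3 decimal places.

Arc 1: start y=18.470, vy=7.150 → t=2.804, apex=21.078, x_land=26.691, impact vy=-20.326
  bounce: vy ← 0.76·20.326 = 15.448
Arc 2: start y=0.000, vy=15.448 → t=3.153, apex=12.175, x_land=56.703, impact vy=-15.448
  bounce: vy ← 0.76·15.448 = 11.740
Arc 3: start y=0.000, vy=11.740 → t=2.396, apex=7.032, x_land=79.512, impact vy=-11.740
  bounce: vy ← 0.76·11.740 = 8.922

1 2.804 21.078 26.691
2 3.153 12.175 56.703
3 2.396 7.032 79.512
final: 79.512 8.922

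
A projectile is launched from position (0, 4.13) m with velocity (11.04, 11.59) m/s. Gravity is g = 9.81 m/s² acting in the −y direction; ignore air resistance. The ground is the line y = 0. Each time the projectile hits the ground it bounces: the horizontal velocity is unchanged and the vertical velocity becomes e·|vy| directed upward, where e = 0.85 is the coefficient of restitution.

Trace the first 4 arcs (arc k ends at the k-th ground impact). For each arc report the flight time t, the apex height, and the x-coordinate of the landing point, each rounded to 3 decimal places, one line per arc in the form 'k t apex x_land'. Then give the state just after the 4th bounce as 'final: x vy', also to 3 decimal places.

Arc 1: start y=4.130, vy=11.590 → t=2.677, apex=10.976, x_land=29.558, impact vy=-14.675
  bounce: vy ← 0.85·14.675 = 12.474
Arc 2: start y=0.000, vy=12.474 → t=2.543, apex=7.931, x_land=57.634, impact vy=-12.474
  bounce: vy ← 0.85·12.474 = 10.603
Arc 3: start y=0.000, vy=10.603 → t=2.162, apex=5.730, x_land=81.498, impact vy=-10.603
  bounce: vy ← 0.85·10.603 = 9.012
Arc 4: start y=0.000, vy=9.012 → t=1.837, apex=4.140, x_land=101.783, impact vy=-9.012
  bounce: vy ← 0.85·9.012 = 7.660

1 2.677 10.976 29.558
2 2.543 7.931 57.634
3 2.162 5.730 81.498
4 1.837 4.140 101.783
final: 101.783 7.660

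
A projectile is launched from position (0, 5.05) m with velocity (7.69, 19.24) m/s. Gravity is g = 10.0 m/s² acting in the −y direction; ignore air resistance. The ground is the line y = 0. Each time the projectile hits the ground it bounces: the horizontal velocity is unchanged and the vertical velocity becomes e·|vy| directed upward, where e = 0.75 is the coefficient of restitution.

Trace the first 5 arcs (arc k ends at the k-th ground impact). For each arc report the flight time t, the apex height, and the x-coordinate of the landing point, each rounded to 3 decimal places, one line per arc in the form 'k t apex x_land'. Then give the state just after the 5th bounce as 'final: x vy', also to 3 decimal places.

1 4.095 23.559 31.488
2 3.256 13.252 56.527
3 2.442 7.454 75.305
4 1.831 4.193 89.390
5 1.374 2.359 99.953
final: 99.953 5.151

Arc 1: start y=5.050, vy=19.240 → t=4.095, apex=23.559, x_land=31.488, impact vy=-21.707
  bounce: vy ← 0.75·21.707 = 16.280
Arc 2: start y=0.000, vy=16.280 → t=3.256, apex=13.252, x_land=56.527, impact vy=-16.280
  bounce: vy ← 0.75·16.280 = 12.210
Arc 3: start y=0.000, vy=12.210 → t=2.442, apex=7.454, x_land=75.305, impact vy=-12.210
  bounce: vy ← 0.75·12.210 = 9.157
Arc 4: start y=0.000, vy=9.157 → t=1.831, apex=4.193, x_land=89.390, impact vy=-9.157
  bounce: vy ← 0.75·9.157 = 6.868
Arc 5: start y=0.000, vy=6.868 → t=1.374, apex=2.359, x_land=99.953, impact vy=-6.868
  bounce: vy ← 0.75·6.868 = 5.151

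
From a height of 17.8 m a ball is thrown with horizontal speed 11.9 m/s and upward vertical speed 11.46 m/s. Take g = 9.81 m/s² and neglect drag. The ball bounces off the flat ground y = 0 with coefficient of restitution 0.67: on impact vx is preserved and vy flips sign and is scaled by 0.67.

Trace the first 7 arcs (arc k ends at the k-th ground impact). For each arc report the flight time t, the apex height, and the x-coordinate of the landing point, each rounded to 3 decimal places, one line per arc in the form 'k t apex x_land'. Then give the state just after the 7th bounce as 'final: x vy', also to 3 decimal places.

1 3.403 24.494 40.494
2 2.994 10.995 76.127
3 2.006 4.936 100.002
4 1.344 2.216 115.998
5 0.901 0.995 126.715
6 0.603 0.446 133.896
7 0.404 0.200 138.707
final: 138.707 1.329

Arc 1: start y=17.800, vy=11.460 → t=3.403, apex=24.494, x_land=40.494, impact vy=-21.922
  bounce: vy ← 0.67·21.922 = 14.688
Arc 2: start y=0.000, vy=14.688 → t=2.994, apex=10.995, x_land=76.127, impact vy=-14.688
  bounce: vy ← 0.67·14.688 = 9.841
Arc 3: start y=0.000, vy=9.841 → t=2.006, apex=4.936, x_land=100.002, impact vy=-9.841
  bounce: vy ← 0.67·9.841 = 6.593
Arc 4: start y=0.000, vy=6.593 → t=1.344, apex=2.216, x_land=115.998, impact vy=-6.593
  bounce: vy ← 0.67·6.593 = 4.417
Arc 5: start y=0.000, vy=4.417 → t=0.901, apex=0.995, x_land=126.715, impact vy=-4.417
  bounce: vy ← 0.67·4.417 = 2.960
Arc 6: start y=0.000, vy=2.960 → t=0.603, apex=0.446, x_land=133.896, impact vy=-2.960
  bounce: vy ← 0.67·2.960 = 1.983
Arc 7: start y=0.000, vy=1.983 → t=0.404, apex=0.200, x_land=138.707, impact vy=-1.983
  bounce: vy ← 0.67·1.983 = 1.329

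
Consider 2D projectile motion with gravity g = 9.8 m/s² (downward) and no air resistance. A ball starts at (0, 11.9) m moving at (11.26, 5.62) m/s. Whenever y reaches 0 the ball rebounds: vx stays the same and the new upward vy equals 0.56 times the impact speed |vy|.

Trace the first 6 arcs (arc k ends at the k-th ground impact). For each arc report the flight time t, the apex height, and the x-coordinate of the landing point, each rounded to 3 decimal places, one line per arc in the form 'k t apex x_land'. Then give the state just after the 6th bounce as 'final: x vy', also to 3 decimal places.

Arc 1: start y=11.900, vy=5.620 → t=2.234, apex=13.511, x_land=25.155, impact vy=-16.273
  bounce: vy ← 0.56·16.273 = 9.113
Arc 2: start y=0.000, vy=9.113 → t=1.860, apex=4.237, x_land=46.097, impact vy=-9.113
  bounce: vy ← 0.56·9.113 = 5.103
Arc 3: start y=0.000, vy=5.103 → t=1.041, apex=1.329, x_land=57.824, impact vy=-5.103
  bounce: vy ← 0.56·5.103 = 2.858
Arc 4: start y=0.000, vy=2.858 → t=0.583, apex=0.417, x_land=64.391, impact vy=-2.858
  bounce: vy ← 0.56·2.858 = 1.600
Arc 5: start y=0.000, vy=1.600 → t=0.327, apex=0.131, x_land=68.069, impact vy=-1.600
  bounce: vy ← 0.56·1.600 = 0.896
Arc 6: start y=0.000, vy=0.896 → t=0.183, apex=0.041, x_land=70.128, impact vy=-0.896
  bounce: vy ← 0.56·0.896 = 0.502

1 2.234 13.511 25.155
2 1.860 4.237 46.097
3 1.041 1.329 57.824
4 0.583 0.417 64.391
5 0.327 0.131 68.069
6 0.183 0.041 70.128
final: 70.128 0.502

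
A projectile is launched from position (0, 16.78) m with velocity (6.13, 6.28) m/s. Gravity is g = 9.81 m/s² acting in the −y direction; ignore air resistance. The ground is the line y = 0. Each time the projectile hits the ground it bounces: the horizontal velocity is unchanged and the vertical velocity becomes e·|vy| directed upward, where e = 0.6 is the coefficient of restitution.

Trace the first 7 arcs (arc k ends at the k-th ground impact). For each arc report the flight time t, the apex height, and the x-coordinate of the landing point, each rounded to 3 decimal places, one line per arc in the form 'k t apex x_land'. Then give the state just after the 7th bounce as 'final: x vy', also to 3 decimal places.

1 2.597 18.790 15.922
2 2.349 6.764 30.320
3 1.409 2.435 38.958
4 0.846 0.877 44.141
5 0.507 0.316 47.251
6 0.304 0.114 49.117
7 0.183 0.041 50.237
final: 50.237 0.537

Arc 1: start y=16.780, vy=6.280 → t=2.597, apex=18.790, x_land=15.922, impact vy=-19.201
  bounce: vy ← 0.6·19.201 = 11.520
Arc 2: start y=0.000, vy=11.520 → t=2.349, apex=6.764, x_land=30.320, impact vy=-11.520
  bounce: vy ← 0.6·11.520 = 6.912
Arc 3: start y=0.000, vy=6.912 → t=1.409, apex=2.435, x_land=38.958, impact vy=-6.912
  bounce: vy ← 0.6·6.912 = 4.147
Arc 4: start y=0.000, vy=4.147 → t=0.846, apex=0.877, x_land=44.141, impact vy=-4.147
  bounce: vy ← 0.6·4.147 = 2.488
Arc 5: start y=0.000, vy=2.488 → t=0.507, apex=0.316, x_land=47.251, impact vy=-2.488
  bounce: vy ← 0.6·2.488 = 1.493
Arc 6: start y=0.000, vy=1.493 → t=0.304, apex=0.114, x_land=49.117, impact vy=-1.493
  bounce: vy ← 0.6·1.493 = 0.896
Arc 7: start y=0.000, vy=0.896 → t=0.183, apex=0.041, x_land=50.237, impact vy=-0.896
  bounce: vy ← 0.6·0.896 = 0.537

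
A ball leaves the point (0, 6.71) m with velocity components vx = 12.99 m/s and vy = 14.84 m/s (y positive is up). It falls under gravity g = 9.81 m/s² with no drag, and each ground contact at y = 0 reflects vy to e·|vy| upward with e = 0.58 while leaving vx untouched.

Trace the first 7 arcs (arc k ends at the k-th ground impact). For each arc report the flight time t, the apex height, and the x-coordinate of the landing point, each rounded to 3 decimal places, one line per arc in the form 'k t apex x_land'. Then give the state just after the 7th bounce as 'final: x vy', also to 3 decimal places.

1 3.425 17.935 44.490
2 2.218 6.033 73.303
3 1.287 2.030 90.015
4 0.746 0.683 99.707
5 0.433 0.230 105.329
6 0.251 0.077 108.590
7 0.146 0.026 110.481
final: 110.481 0.414

Arc 1: start y=6.710, vy=14.840 → t=3.425, apex=17.935, x_land=44.490, impact vy=-18.758
  bounce: vy ← 0.58·18.758 = 10.880
Arc 2: start y=0.000, vy=10.880 → t=2.218, apex=6.033, x_land=73.303, impact vy=-10.880
  bounce: vy ← 0.58·10.880 = 6.310
Arc 3: start y=0.000, vy=6.310 → t=1.287, apex=2.030, x_land=90.015, impact vy=-6.310
  bounce: vy ← 0.58·6.310 = 3.660
Arc 4: start y=0.000, vy=3.660 → t=0.746, apex=0.683, x_land=99.707, impact vy=-3.660
  bounce: vy ← 0.58·3.660 = 2.123
Arc 5: start y=0.000, vy=2.123 → t=0.433, apex=0.230, x_land=105.329, impact vy=-2.123
  bounce: vy ← 0.58·2.123 = 1.231
Arc 6: start y=0.000, vy=1.231 → t=0.251, apex=0.077, x_land=108.590, impact vy=-1.231
  bounce: vy ← 0.58·1.231 = 0.714
Arc 7: start y=0.000, vy=0.714 → t=0.146, apex=0.026, x_land=110.481, impact vy=-0.714
  bounce: vy ← 0.58·0.714 = 0.414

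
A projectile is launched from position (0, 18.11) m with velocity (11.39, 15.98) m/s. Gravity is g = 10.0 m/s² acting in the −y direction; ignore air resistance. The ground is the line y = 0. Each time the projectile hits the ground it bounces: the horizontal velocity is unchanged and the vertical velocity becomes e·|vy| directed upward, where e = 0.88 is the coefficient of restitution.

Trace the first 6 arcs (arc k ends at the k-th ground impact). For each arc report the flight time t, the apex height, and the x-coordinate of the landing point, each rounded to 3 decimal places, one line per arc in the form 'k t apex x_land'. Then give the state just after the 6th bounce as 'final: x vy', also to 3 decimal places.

Arc 1: start y=18.110, vy=15.980 → t=4.083, apex=30.878, x_land=46.506, impact vy=-24.851
  bounce: vy ← 0.88·24.851 = 21.869
Arc 2: start y=0.000, vy=21.869 → t=4.374, apex=23.912, x_land=96.323, impact vy=-21.869
  bounce: vy ← 0.88·21.869 = 19.244
Arc 3: start y=0.000, vy=19.244 → t=3.849, apex=18.517, x_land=140.162, impact vy=-19.244
  bounce: vy ← 0.88·19.244 = 16.935
Arc 4: start y=0.000, vy=16.935 → t=3.387, apex=14.340, x_land=178.740, impact vy=-16.935
  bounce: vy ← 0.88·16.935 = 14.903
Arc 5: start y=0.000, vy=14.903 → t=2.981, apex=11.105, x_land=212.689, impact vy=-14.903
  bounce: vy ← 0.88·14.903 = 13.115
Arc 6: start y=0.000, vy=13.115 → t=2.623, apex=8.600, x_land=242.564, impact vy=-13.115
  bounce: vy ← 0.88·13.115 = 11.541

1 4.083 30.878 46.506
2 4.374 23.912 96.323
3 3.849 18.517 140.162
4 3.387 14.340 178.740
5 2.981 11.105 212.689
6 2.623 8.600 242.564
final: 242.564 11.541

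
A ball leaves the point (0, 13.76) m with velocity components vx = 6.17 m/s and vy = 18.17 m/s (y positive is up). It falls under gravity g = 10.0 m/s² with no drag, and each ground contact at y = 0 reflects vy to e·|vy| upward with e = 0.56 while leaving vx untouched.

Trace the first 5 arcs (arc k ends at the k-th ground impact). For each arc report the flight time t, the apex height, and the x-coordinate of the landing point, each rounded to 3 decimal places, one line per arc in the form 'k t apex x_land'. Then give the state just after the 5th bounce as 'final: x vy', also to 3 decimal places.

Arc 1: start y=13.760, vy=18.170 → t=4.277, apex=30.267, x_land=26.391, impact vy=-24.604
  bounce: vy ← 0.56·24.604 = 13.778
Arc 2: start y=0.000, vy=13.778 → t=2.756, apex=9.492, x_land=43.394, impact vy=-13.778
  bounce: vy ← 0.56·13.778 = 7.716
Arc 3: start y=0.000, vy=7.716 → t=1.543, apex=2.977, x_land=52.915, impact vy=-7.716
  bounce: vy ← 0.56·7.716 = 4.321
Arc 4: start y=0.000, vy=4.321 → t=0.864, apex=0.933, x_land=58.247, impact vy=-4.321
  bounce: vy ← 0.56·4.321 = 2.420
Arc 5: start y=0.000, vy=2.420 → t=0.484, apex=0.293, x_land=61.233, impact vy=-2.420
  bounce: vy ← 0.56·2.420 = 1.355

1 4.277 30.267 26.391
2 2.756 9.492 43.394
3 1.543 2.977 52.915
4 0.864 0.933 58.247
5 0.484 0.293 61.233
final: 61.233 1.355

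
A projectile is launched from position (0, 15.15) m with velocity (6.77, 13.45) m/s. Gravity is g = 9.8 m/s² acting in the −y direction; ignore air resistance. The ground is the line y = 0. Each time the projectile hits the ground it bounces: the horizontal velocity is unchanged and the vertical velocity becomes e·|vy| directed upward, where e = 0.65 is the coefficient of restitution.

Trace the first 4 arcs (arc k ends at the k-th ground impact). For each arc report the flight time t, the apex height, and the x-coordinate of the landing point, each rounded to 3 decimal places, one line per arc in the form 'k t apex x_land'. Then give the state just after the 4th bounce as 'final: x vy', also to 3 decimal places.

1 3.603 24.380 24.392
2 2.900 10.300 44.024
3 1.885 4.352 56.784
4 1.225 1.839 65.078
final: 65.078 3.902

Arc 1: start y=15.150, vy=13.450 → t=3.603, apex=24.380, x_land=24.392, impact vy=-21.860
  bounce: vy ← 0.65·21.860 = 14.209
Arc 2: start y=0.000, vy=14.209 → t=2.900, apex=10.300, x_land=44.024, impact vy=-14.209
  bounce: vy ← 0.65·14.209 = 9.236
Arc 3: start y=0.000, vy=9.236 → t=1.885, apex=4.352, x_land=56.784, impact vy=-9.236
  bounce: vy ← 0.65·9.236 = 6.003
Arc 4: start y=0.000, vy=6.003 → t=1.225, apex=1.839, x_land=65.078, impact vy=-6.003
  bounce: vy ← 0.65·6.003 = 3.902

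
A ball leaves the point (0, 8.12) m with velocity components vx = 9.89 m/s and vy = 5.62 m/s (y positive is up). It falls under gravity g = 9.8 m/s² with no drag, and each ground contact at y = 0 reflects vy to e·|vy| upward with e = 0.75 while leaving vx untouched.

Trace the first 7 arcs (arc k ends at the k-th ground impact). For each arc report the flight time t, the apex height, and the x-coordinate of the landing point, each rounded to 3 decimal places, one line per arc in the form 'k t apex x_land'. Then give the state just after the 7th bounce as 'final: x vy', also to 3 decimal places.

Arc 1: start y=8.120, vy=5.620 → t=1.983, apex=9.731, x_land=19.609, impact vy=-13.811
  bounce: vy ← 0.75·13.811 = 10.358
Arc 2: start y=0.000, vy=10.358 → t=2.114, apex=5.474, x_land=40.516, impact vy=-10.358
  bounce: vy ← 0.75·10.358 = 7.769
Arc 3: start y=0.000, vy=7.769 → t=1.585, apex=3.079, x_land=56.195, impact vy=-7.769
  bounce: vy ← 0.75·7.769 = 5.826
Arc 4: start y=0.000, vy=5.826 → t=1.189, apex=1.732, x_land=67.955, impact vy=-5.826
  bounce: vy ← 0.75·5.826 = 4.370
Arc 5: start y=0.000, vy=4.370 → t=0.892, apex=0.974, x_land=76.775, impact vy=-4.370
  bounce: vy ← 0.75·4.370 = 3.277
Arc 6: start y=0.000, vy=3.277 → t=0.669, apex=0.548, x_land=83.390, impact vy=-3.277
  bounce: vy ← 0.75·3.277 = 2.458
Arc 7: start y=0.000, vy=2.458 → t=0.502, apex=0.308, x_land=88.351, impact vy=-2.458
  bounce: vy ← 0.75·2.458 = 1.844

1 1.983 9.731 19.609
2 2.114 5.474 40.516
3 1.585 3.079 56.195
4 1.189 1.732 67.955
5 0.892 0.974 76.775
6 0.669 0.548 83.390
7 0.502 0.308 88.351
final: 88.351 1.844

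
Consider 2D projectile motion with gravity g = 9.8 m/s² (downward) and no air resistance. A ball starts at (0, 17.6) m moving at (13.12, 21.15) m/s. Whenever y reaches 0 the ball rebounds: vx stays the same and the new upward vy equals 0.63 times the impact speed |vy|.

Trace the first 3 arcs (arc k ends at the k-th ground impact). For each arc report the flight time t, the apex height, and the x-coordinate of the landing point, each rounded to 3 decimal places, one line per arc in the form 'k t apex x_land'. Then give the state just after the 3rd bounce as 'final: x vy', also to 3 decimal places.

Arc 1: start y=17.600, vy=21.150 → t=5.030, apex=40.423, x_land=65.998, impact vy=-28.148
  bounce: vy ← 0.63·28.148 = 17.733
Arc 2: start y=0.000, vy=17.733 → t=3.619, apex=16.044, x_land=113.479, impact vy=-17.733
  bounce: vy ← 0.63·17.733 = 11.172
Arc 3: start y=0.000, vy=11.172 → t=2.280, apex=6.368, x_land=143.392, impact vy=-11.172
  bounce: vy ← 0.63·11.172 = 7.038

1 5.030 40.423 65.998
2 3.619 16.044 113.479
3 2.280 6.368 143.392
final: 143.392 7.038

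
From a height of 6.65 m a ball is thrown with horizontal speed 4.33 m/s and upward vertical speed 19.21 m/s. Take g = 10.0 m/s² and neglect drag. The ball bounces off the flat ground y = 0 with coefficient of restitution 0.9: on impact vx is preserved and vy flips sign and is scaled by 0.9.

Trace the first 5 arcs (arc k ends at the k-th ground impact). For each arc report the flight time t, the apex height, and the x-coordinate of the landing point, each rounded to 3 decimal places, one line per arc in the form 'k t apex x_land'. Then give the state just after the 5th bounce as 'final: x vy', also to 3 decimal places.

Arc 1: start y=6.650, vy=19.210 → t=4.162, apex=25.101, x_land=18.020, impact vy=-22.406
  bounce: vy ← 0.9·22.406 = 20.165
Arc 2: start y=0.000, vy=20.165 → t=4.033, apex=20.332, x_land=35.483, impact vy=-20.165
  bounce: vy ← 0.9·20.165 = 18.149
Arc 3: start y=0.000, vy=18.149 → t=3.630, apex=16.469, x_land=51.200, impact vy=-18.149
  bounce: vy ← 0.9·18.149 = 16.334
Arc 4: start y=0.000, vy=16.334 → t=3.267, apex=13.340, x_land=65.345, impact vy=-16.334
  bounce: vy ← 0.9·16.334 = 14.701
Arc 5: start y=0.000, vy=14.701 → t=2.940, apex=10.805, x_land=78.075, impact vy=-14.701
  bounce: vy ← 0.9·14.701 = 13.230

1 4.162 25.101 18.020
2 4.033 20.332 35.483
3 3.630 16.469 51.200
4 3.267 13.340 65.345
5 2.940 10.805 78.075
final: 78.075 13.230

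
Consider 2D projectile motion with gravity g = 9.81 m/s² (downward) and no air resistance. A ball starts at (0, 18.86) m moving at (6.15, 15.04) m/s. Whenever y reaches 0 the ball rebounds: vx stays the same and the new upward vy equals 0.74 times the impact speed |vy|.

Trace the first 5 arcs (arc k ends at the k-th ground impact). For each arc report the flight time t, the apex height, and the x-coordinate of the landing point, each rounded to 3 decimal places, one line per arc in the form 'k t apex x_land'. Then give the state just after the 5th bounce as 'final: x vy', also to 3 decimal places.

Arc 1: start y=18.860, vy=15.040 → t=4.022, apex=30.389, x_land=24.737, impact vy=-24.418
  bounce: vy ← 0.74·24.418 = 18.069
Arc 2: start y=0.000, vy=18.069 → t=3.684, apex=16.641, x_land=47.392, impact vy=-18.069
  bounce: vy ← 0.74·18.069 = 13.371
Arc 3: start y=0.000, vy=13.371 → t=2.726, apex=9.113, x_land=64.157, impact vy=-13.371
  bounce: vy ← 0.74·13.371 = 9.895
Arc 4: start y=0.000, vy=9.895 → t=2.017, apex=4.990, x_land=76.564, impact vy=-9.895
  bounce: vy ← 0.74·9.895 = 7.322
Arc 5: start y=0.000, vy=7.322 → t=1.493, apex=2.733, x_land=85.744, impact vy=-7.322
  bounce: vy ← 0.74·7.322 = 5.418

1 4.022 30.389 24.737
2 3.684 16.641 47.392
3 2.726 9.113 64.157
4 2.017 4.990 76.564
5 1.493 2.733 85.744
final: 85.744 5.418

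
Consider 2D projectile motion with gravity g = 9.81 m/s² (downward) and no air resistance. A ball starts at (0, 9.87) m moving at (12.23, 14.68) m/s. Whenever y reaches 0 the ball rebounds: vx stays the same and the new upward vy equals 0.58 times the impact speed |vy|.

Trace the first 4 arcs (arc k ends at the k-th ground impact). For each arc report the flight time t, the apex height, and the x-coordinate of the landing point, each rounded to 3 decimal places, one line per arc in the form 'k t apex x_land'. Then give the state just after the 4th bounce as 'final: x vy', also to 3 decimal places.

1 3.558 20.854 43.519
2 2.392 7.015 72.771
3 1.387 2.360 89.737
4 0.805 0.794 99.578
final: 99.578 2.289

Arc 1: start y=9.870, vy=14.680 → t=3.558, apex=20.854, x_land=43.519, impact vy=-20.228
  bounce: vy ← 0.58·20.228 = 11.732
Arc 2: start y=0.000, vy=11.732 → t=2.392, apex=7.015, x_land=72.771, impact vy=-11.732
  bounce: vy ← 0.58·11.732 = 6.805
Arc 3: start y=0.000, vy=6.805 → t=1.387, apex=2.360, x_land=89.737, impact vy=-6.805
  bounce: vy ← 0.58·6.805 = 3.947
Arc 4: start y=0.000, vy=3.947 → t=0.805, apex=0.794, x_land=99.578, impact vy=-3.947
  bounce: vy ← 0.58·3.947 = 2.289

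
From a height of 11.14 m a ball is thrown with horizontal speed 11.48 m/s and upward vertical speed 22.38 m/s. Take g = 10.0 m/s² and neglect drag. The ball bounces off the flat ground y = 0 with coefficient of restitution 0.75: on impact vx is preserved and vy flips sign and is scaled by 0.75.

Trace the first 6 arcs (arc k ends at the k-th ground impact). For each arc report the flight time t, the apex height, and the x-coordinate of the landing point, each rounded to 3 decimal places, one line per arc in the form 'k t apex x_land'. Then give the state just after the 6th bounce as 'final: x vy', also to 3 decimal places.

1 4.928 36.183 56.575
2 4.035 20.353 102.898
3 3.026 11.449 137.641
4 2.270 6.440 163.698
5 1.702 3.622 183.241
6 1.277 2.038 197.898
final: 197.898 4.788

Arc 1: start y=11.140, vy=22.380 → t=4.928, apex=36.183, x_land=56.575, impact vy=-26.901
  bounce: vy ← 0.75·26.901 = 20.176
Arc 2: start y=0.000, vy=20.176 → t=4.035, apex=20.353, x_land=102.898, impact vy=-20.176
  bounce: vy ← 0.75·20.176 = 15.132
Arc 3: start y=0.000, vy=15.132 → t=3.026, apex=11.449, x_land=137.641, impact vy=-15.132
  bounce: vy ← 0.75·15.132 = 11.349
Arc 4: start y=0.000, vy=11.349 → t=2.270, apex=6.440, x_land=163.698, impact vy=-11.349
  bounce: vy ← 0.75·11.349 = 8.512
Arc 5: start y=0.000, vy=8.512 → t=1.702, apex=3.622, x_land=183.241, impact vy=-8.512
  bounce: vy ← 0.75·8.512 = 6.384
Arc 6: start y=0.000, vy=6.384 → t=1.277, apex=2.038, x_land=197.898, impact vy=-6.384
  bounce: vy ← 0.75·6.384 = 4.788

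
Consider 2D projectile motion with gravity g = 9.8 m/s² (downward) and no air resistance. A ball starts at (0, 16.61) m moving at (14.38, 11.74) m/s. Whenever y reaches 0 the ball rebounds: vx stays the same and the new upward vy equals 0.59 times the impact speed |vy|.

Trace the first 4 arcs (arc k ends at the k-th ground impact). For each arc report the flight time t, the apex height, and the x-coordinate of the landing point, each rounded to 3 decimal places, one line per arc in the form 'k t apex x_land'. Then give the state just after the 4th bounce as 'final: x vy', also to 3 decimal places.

1 3.395 23.642 48.813
2 2.592 8.230 86.085
3 1.529 2.865 108.076
4 0.902 0.997 121.051
final: 121.051 2.608

Arc 1: start y=16.610, vy=11.740 → t=3.395, apex=23.642, x_land=48.813, impact vy=-21.526
  bounce: vy ← 0.59·21.526 = 12.701
Arc 2: start y=0.000, vy=12.701 → t=2.592, apex=8.230, x_land=86.085, impact vy=-12.701
  bounce: vy ← 0.59·12.701 = 7.493
Arc 3: start y=0.000, vy=7.493 → t=1.529, apex=2.865, x_land=108.076, impact vy=-7.493
  bounce: vy ← 0.59·7.493 = 4.421
Arc 4: start y=0.000, vy=4.421 → t=0.902, apex=0.997, x_land=121.051, impact vy=-4.421
  bounce: vy ← 0.59·4.421 = 2.608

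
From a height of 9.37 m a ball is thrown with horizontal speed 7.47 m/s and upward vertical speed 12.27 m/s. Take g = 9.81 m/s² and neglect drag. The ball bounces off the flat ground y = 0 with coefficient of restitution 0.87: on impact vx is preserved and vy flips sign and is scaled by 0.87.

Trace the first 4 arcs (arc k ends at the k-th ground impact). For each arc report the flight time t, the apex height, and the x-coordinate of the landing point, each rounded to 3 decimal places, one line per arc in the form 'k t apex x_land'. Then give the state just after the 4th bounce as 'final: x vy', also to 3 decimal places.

Arc 1: start y=9.370, vy=12.270 → t=3.115, apex=17.043, x_land=23.268, impact vy=-18.286
  bounce: vy ← 0.87·18.286 = 15.909
Arc 2: start y=0.000, vy=15.909 → t=3.243, apex=12.900, x_land=47.496, impact vy=-15.909
  bounce: vy ← 0.87·15.909 = 13.841
Arc 3: start y=0.000, vy=13.841 → t=2.822, apex=9.764, x_land=68.575, impact vy=-13.841
  bounce: vy ← 0.87·13.841 = 12.042
Arc 4: start y=0.000, vy=12.042 → t=2.455, apex=7.390, x_land=86.914, impact vy=-12.042
  bounce: vy ← 0.87·12.042 = 10.476

1 3.115 17.043 23.268
2 3.243 12.900 47.496
3 2.822 9.764 68.575
4 2.455 7.390 86.914
final: 86.914 10.476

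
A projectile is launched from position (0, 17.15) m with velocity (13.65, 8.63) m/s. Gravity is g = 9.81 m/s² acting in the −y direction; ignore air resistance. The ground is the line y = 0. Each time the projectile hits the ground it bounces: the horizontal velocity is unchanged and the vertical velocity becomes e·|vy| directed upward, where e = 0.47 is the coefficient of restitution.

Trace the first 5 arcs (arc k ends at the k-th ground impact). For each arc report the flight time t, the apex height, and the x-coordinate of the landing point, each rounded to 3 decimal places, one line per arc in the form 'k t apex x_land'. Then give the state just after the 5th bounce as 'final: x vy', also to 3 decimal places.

1 2.946 20.946 40.216
2 1.942 4.627 66.730
3 0.913 1.022 79.193
4 0.429 0.226 85.050
5 0.202 0.050 87.803
final: 87.803 0.465

Arc 1: start y=17.150, vy=8.630 → t=2.946, apex=20.946, x_land=40.216, impact vy=-20.272
  bounce: vy ← 0.47·20.272 = 9.528
Arc 2: start y=0.000, vy=9.528 → t=1.942, apex=4.627, x_land=66.730, impact vy=-9.528
  bounce: vy ← 0.47·9.528 = 4.478
Arc 3: start y=0.000, vy=4.478 → t=0.913, apex=1.022, x_land=79.193, impact vy=-4.478
  bounce: vy ← 0.47·4.478 = 2.105
Arc 4: start y=0.000, vy=2.105 → t=0.429, apex=0.226, x_land=85.050, impact vy=-2.105
  bounce: vy ← 0.47·2.105 = 0.989
Arc 5: start y=0.000, vy=0.989 → t=0.202, apex=0.050, x_land=87.803, impact vy=-0.989
  bounce: vy ← 0.47·0.989 = 0.465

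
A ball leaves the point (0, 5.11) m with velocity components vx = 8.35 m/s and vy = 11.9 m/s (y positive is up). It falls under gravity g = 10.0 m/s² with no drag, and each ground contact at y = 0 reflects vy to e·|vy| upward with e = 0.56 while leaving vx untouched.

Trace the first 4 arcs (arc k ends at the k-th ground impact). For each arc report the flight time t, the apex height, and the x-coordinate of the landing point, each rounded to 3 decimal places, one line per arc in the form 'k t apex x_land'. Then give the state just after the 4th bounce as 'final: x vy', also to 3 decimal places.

Arc 1: start y=5.110, vy=11.900 → t=2.751, apex=12.191, x_land=22.975, impact vy=-15.614
  bounce: vy ← 0.56·15.614 = 8.744
Arc 2: start y=0.000, vy=8.744 → t=1.749, apex=3.823, x_land=37.577, impact vy=-8.744
  bounce: vy ← 0.56·8.744 = 4.897
Arc 3: start y=0.000, vy=4.897 → t=0.979, apex=1.199, x_land=45.755, impact vy=-4.897
  bounce: vy ← 0.56·4.897 = 2.742
Arc 4: start y=0.000, vy=2.742 → t=0.548, apex=0.376, x_land=50.334, impact vy=-2.742
  bounce: vy ← 0.56·2.742 = 1.536

1 2.751 12.191 22.975
2 1.749 3.823 37.577
3 0.979 1.199 45.755
4 0.548 0.376 50.334
final: 50.334 1.536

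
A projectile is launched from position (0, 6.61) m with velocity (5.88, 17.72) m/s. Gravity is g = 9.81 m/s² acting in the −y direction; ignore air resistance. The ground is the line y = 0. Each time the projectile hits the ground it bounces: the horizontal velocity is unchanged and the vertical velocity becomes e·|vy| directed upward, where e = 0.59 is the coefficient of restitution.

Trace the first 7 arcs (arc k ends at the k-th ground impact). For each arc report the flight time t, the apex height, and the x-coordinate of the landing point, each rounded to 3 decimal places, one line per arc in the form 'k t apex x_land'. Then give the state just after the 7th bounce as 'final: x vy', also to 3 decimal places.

Arc 1: start y=6.610, vy=17.720 → t=3.954, apex=22.614, x_land=23.247, impact vy=-21.064
  bounce: vy ← 0.59·21.064 = 12.428
Arc 2: start y=0.000, vy=12.428 → t=2.534, apex=7.872, x_land=38.145, impact vy=-12.428
  bounce: vy ← 0.59·12.428 = 7.332
Arc 3: start y=0.000, vy=7.332 → t=1.495, apex=2.740, x_land=46.934, impact vy=-7.332
  bounce: vy ← 0.59·7.332 = 4.326
Arc 4: start y=0.000, vy=4.326 → t=0.882, apex=0.954, x_land=52.120, impact vy=-4.326
  bounce: vy ← 0.59·4.326 = 2.552
Arc 5: start y=0.000, vy=2.552 → t=0.520, apex=0.332, x_land=55.180, impact vy=-2.552
  bounce: vy ← 0.59·2.552 = 1.506
Arc 6: start y=0.000, vy=1.506 → t=0.307, apex=0.116, x_land=56.985, impact vy=-1.506
  bounce: vy ← 0.59·1.506 = 0.888
Arc 7: start y=0.000, vy=0.888 → t=0.181, apex=0.040, x_land=58.051, impact vy=-0.888
  bounce: vy ← 0.59·0.888 = 0.524

1 3.954 22.614 23.247
2 2.534 7.872 38.145
3 1.495 2.740 46.934
4 0.882 0.954 52.120
5 0.520 0.332 55.180
6 0.307 0.116 56.985
7 0.181 0.040 58.051
final: 58.051 0.524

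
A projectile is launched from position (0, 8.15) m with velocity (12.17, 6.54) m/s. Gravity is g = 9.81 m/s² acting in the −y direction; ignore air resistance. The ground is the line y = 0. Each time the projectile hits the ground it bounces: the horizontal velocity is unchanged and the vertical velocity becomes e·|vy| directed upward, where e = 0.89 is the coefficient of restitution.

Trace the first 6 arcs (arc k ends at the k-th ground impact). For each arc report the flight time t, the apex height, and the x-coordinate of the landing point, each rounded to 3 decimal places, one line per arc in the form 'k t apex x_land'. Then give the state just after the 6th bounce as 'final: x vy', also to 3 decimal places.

Arc 1: start y=8.150, vy=6.540 → t=2.118, apex=10.330, x_land=25.775, impact vy=-14.236
  bounce: vy ← 0.89·14.236 = 12.670
Arc 2: start y=0.000, vy=12.670 → t=2.583, apex=8.182, x_land=57.212, impact vy=-12.670
  bounce: vy ← 0.89·12.670 = 11.277
Arc 3: start y=0.000, vy=11.277 → t=2.299, apex=6.481, x_land=85.191, impact vy=-11.277
  bounce: vy ← 0.89·11.277 = 10.036
Arc 4: start y=0.000, vy=10.036 → t=2.046, apex=5.134, x_land=110.092, impact vy=-10.036
  bounce: vy ← 0.89·10.036 = 8.932
Arc 5: start y=0.000, vy=8.932 → t=1.821, apex=4.066, x_land=132.254, impact vy=-8.932
  bounce: vy ← 0.89·8.932 = 7.950
Arc 6: start y=0.000, vy=7.950 → t=1.621, apex=3.221, x_land=151.978, impact vy=-7.950
  bounce: vy ← 0.89·7.950 = 7.075

1 2.118 10.330 25.775
2 2.583 8.182 57.212
3 2.299 6.481 85.191
4 2.046 5.134 110.092
5 1.821 4.066 132.254
6 1.621 3.221 151.978
final: 151.978 7.075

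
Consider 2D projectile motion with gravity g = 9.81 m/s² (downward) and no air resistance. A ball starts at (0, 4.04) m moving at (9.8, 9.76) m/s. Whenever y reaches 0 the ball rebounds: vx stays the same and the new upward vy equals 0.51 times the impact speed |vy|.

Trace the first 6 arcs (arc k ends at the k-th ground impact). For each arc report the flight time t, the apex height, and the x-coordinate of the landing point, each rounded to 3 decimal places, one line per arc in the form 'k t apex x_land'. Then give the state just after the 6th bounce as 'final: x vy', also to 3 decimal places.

1 2.342 8.895 22.947
2 1.374 2.314 36.408
3 0.701 0.602 43.274
4 0.357 0.157 46.775
5 0.182 0.041 48.561
6 0.093 0.011 49.471
final: 49.471 0.232

Arc 1: start y=4.040, vy=9.760 → t=2.342, apex=8.895, x_land=22.947, impact vy=-13.211
  bounce: vy ← 0.51·13.211 = 6.737
Arc 2: start y=0.000, vy=6.737 → t=1.374, apex=2.314, x_land=36.408, impact vy=-6.737
  bounce: vy ← 0.51·6.737 = 3.436
Arc 3: start y=0.000, vy=3.436 → t=0.701, apex=0.602, x_land=43.274, impact vy=-3.436
  bounce: vy ← 0.51·3.436 = 1.752
Arc 4: start y=0.000, vy=1.752 → t=0.357, apex=0.157, x_land=46.775, impact vy=-1.752
  bounce: vy ← 0.51·1.752 = 0.894
Arc 5: start y=0.000, vy=0.894 → t=0.182, apex=0.041, x_land=48.561, impact vy=-0.894
  bounce: vy ← 0.51·0.894 = 0.456
Arc 6: start y=0.000, vy=0.456 → t=0.093, apex=0.011, x_land=49.471, impact vy=-0.456
  bounce: vy ← 0.51·0.456 = 0.232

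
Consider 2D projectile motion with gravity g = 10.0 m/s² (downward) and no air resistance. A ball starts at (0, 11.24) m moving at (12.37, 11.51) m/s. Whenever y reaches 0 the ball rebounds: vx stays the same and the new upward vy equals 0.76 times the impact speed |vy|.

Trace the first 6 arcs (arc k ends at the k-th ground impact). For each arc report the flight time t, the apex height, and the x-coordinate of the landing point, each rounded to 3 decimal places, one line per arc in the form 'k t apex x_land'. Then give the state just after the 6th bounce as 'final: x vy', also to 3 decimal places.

1 3.041 17.864 37.619
2 2.873 10.318 73.159
3 2.184 5.960 100.170
4 1.659 3.442 120.698
5 1.261 1.988 136.299
6 0.959 1.148 148.156
final: 148.156 3.642

Arc 1: start y=11.240, vy=11.510 → t=3.041, apex=17.864, x_land=37.619, impact vy=-18.902
  bounce: vy ← 0.76·18.902 = 14.365
Arc 2: start y=0.000, vy=14.365 → t=2.873, apex=10.318, x_land=73.159, impact vy=-14.365
  bounce: vy ← 0.76·14.365 = 10.918
Arc 3: start y=0.000, vy=10.918 → t=2.184, apex=5.960, x_land=100.170, impact vy=-10.918
  bounce: vy ← 0.76·10.918 = 8.297
Arc 4: start y=0.000, vy=8.297 → t=1.659, apex=3.442, x_land=120.698, impact vy=-8.297
  bounce: vy ← 0.76·8.297 = 6.306
Arc 5: start y=0.000, vy=6.306 → t=1.261, apex=1.988, x_land=136.299, impact vy=-6.306
  bounce: vy ← 0.76·6.306 = 4.793
Arc 6: start y=0.000, vy=4.793 → t=0.959, apex=1.148, x_land=148.156, impact vy=-4.793
  bounce: vy ← 0.76·4.793 = 3.642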